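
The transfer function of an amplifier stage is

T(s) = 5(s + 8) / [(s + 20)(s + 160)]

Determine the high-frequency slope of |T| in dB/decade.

Each pole contributes −20 dB/decade at high frequency; each zero contributes +20 dB/decade.
Net: 1 zero(s) − 2 pole(s) → -20 dB/decade.

-20 dB/decade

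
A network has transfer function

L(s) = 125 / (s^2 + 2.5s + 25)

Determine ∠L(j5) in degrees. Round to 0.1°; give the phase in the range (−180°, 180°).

-90.0°

At s = jω = j5:
quadratic: (j5)² + 2.5·j5 + 25 = 0 + j12.5 → |·| ≈ 12.5, ∠ ≈ 90.00°
∠L = 0.00° − 90.00° = -90.00°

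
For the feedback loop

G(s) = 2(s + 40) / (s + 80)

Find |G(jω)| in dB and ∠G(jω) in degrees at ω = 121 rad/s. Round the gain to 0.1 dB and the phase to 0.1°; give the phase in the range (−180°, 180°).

4.9 dB, 15.2°

At s = jω = j121:
zero (s+40): 40 + j121 → |·| = √(40²+121²) = √16241 ≈ 127.44, ∠ = arctan(121/40) ≈ 71.71°
pole (s+80): 80 + j121 → |·| = √(80²+121²) = √21041 ≈ 145.06, ∠ = arctan(121/80) ≈ 56.53°
|G| = 2 · 127.44 / 145.06 ≈ 1.7571
Gain = 20 log₁₀(1.7571) ≈ 4.90 dB
∠G = 71.71° − 56.53° = 15.18°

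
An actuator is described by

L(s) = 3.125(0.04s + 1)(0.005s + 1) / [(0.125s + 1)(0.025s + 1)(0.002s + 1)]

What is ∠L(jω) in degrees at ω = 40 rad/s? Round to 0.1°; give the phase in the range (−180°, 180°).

At ω = 40 rad/s:
zero (1 + j40·0.04) = 1 + j1.6 → |·| ≈ 1.8868, ∠ ≈ 57.99°
zero (1 + j40·0.005) = 1 + j0.2 → |·| ≈ 1.0198, ∠ ≈ 11.31°
pole (1 + j40·0.125) = 1 + j5 → |·| ≈ 5.099, ∠ ≈ 78.69°
pole (1 + j40·0.025) = 1 + j1 → |·| ≈ 1.4142, ∠ ≈ 45.00°
pole (1 + j40·0.002) = 1 + j0.08 → |·| ≈ 1.0032, ∠ ≈ 4.57°
∠L = (57.99° + 11.31°) − (78.69° + 45.00° + 4.57°) = -58.96°

-59.0°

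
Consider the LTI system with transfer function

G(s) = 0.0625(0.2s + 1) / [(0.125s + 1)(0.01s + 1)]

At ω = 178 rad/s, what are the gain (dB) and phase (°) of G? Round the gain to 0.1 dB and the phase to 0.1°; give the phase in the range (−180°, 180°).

At ω = 178 rad/s:
zero (1 + j178·0.2) = 1 + j35.6 → |·| ≈ 35.614, ∠ ≈ 88.39°
pole (1 + j178·0.125) = 1 + j22.25 → |·| ≈ 22.272, ∠ ≈ 87.43°
pole (1 + j178·0.01) = 1 + j1.78 → |·| ≈ 2.0417, ∠ ≈ 60.67°
|G| = 0.0625 · 35.614 / (22.272 · 2.0417) ≈ 0.04895
Gain = 20 log₁₀(0.04895) ≈ -26.20 dB
∠G = (88.39°) − (87.43° + 60.67°) = -59.71°

-26.2 dB, -59.7°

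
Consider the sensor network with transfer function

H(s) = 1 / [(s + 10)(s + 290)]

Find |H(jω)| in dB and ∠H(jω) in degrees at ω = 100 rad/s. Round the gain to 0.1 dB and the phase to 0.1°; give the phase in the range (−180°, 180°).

-89.8 dB, -103.3°

At s = jω = j100:
pole (s+10): 10 + j100 → |·| = √(10²+100²) = √10100 ≈ 100.5, ∠ = arctan(100/10) ≈ 84.29°
pole (s+290): 290 + j100 → |·| = √(290²+100²) = √94100 ≈ 306.76, ∠ = arctan(100/290) ≈ 19.03°
|H| = 1 / 30829 ≈ 3.2437e-05
Gain = 20 log₁₀(3.2437e-05) ≈ -89.78 dB
∠H = 0.00° − 103.32° = -103.32°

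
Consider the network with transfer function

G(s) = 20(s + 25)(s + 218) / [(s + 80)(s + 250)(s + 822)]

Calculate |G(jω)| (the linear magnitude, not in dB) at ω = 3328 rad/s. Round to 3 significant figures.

At s = jω = j3328:
zero (s+25): 25 + j3328 → |·| = √(25²+3328²) = √11076209 ≈ 3328.1, ∠ = arctan(3328/25) ≈ 89.57°
zero (s+218): 218 + j3328 → |·| = √(218²+3328²) = √11123108 ≈ 3335.1, ∠ = arctan(3328/218) ≈ 86.25°
pole (s+80): 80 + j3328 → |·| = √(80²+3328²) = √11081984 ≈ 3329, ∠ = arctan(3328/80) ≈ 88.62°
pole (s+250): 250 + j3328 → |·| = √(250²+3328²) = √11138084 ≈ 3337.4, ∠ = arctan(3328/250) ≈ 85.70°
pole (s+822): 822 + j3328 → |·| = √(822²+3328²) = √11751268 ≈ 3428, ∠ = arctan(3328/822) ≈ 76.13°
|G| = 20 · 1.11e+07 / 3.8086e+10 ≈ 0.0058289

0.00583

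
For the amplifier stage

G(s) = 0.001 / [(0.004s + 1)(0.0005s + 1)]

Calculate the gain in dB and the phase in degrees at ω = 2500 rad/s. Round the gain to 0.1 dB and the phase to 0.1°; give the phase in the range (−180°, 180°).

-84.1 dB, -135.6°

At ω = 2500 rad/s:
pole (1 + j2500·0.004) = 1 + j10 → |·| ≈ 10.05, ∠ ≈ 84.29°
pole (1 + j2500·0.0005) = 1 + j1.25 → |·| ≈ 1.6008, ∠ ≈ 51.34°
|G| = 0.001 · 1 / (10.05 · 1.6008) ≈ 6.2158e-05
Gain = 20 log₁₀(6.2158e-05) ≈ -84.13 dB
∠G = (0°) − (84.29° + 51.34°) = -135.63°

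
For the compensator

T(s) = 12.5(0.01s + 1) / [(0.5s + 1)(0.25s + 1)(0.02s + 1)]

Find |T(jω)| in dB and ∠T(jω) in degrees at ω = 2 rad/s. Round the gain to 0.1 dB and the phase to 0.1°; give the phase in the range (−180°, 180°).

At ω = 2 rad/s:
zero (1 + j2·0.01) = 1 + j0.02 → |·| ≈ 1.0002, ∠ ≈ 1.15°
pole (1 + j2·0.5) = 1 + j1 → |·| ≈ 1.4142, ∠ ≈ 45.00°
pole (1 + j2·0.25) = 1 + j0.5 → |·| ≈ 1.118, ∠ ≈ 26.57°
pole (1 + j2·0.02) = 1 + j0.04 → |·| ≈ 1.0008, ∠ ≈ 2.29°
|T| = 12.5 · 1.0002 / (1.4142 · 1.118 · 1.0008) ≈ 7.9013
Gain = 20 log₁₀(7.9013) ≈ 17.95 dB
∠T = (1.15°) − (45.00° + 26.57° + 2.29°) = -72.71°

18.0 dB, -72.7°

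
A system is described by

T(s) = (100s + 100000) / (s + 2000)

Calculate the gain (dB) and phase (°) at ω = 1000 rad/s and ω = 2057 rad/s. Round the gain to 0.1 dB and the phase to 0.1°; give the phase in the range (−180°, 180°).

Substitute s = j1000:
Numerator: 100(j1000) + 100000 = 100000 + j100000
Denominator: (j1000) + 2000 = 2000 + j1000
|N| = √(100000² + 100000²) ≈ 1.4142e+05, ∠N ≈ 45.00°
|D| = √(2000² + 1000²) ≈ 2236.1, ∠D ≈ 26.57°
|T| = 1.4142e+05 / 2236.1 ≈ 63.244
Gain = 20 log₁₀(63.244) ≈ 36.02 dB
∠T = 45.00° − 26.57° = 18.43°

Substitute s = j2057:
Numerator: 100(j2057) + 100000 = 100000 + j205700
Denominator: (j2057) + 2000 = 2000 + j2057
|N| = √(100000² + 205700²) ≈ 2.2872e+05, ∠N ≈ 64.07°
|D| = √(2000² + 2057²) ≈ 2869, ∠D ≈ 45.80°
|T| = 2.2872e+05 / 2869 ≈ 79.721
Gain = 20 log₁₀(79.721) ≈ 38.03 dB
∠T = 64.07° − 45.80° = 18.27°

ω = 1000: 36.0 dB, 18.4°; ω = 2057: 38.0 dB, 18.3°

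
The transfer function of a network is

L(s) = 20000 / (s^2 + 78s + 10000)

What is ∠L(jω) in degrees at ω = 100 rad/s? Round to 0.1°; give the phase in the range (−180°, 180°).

At s = jω = j100:
quadratic: (j100)² + 78·j100 + 10000 = 0 + j7800 → |·| ≈ 7800, ∠ ≈ 90.00°
∠L = 0.00° − 90.00° = -90.00°

-90.0°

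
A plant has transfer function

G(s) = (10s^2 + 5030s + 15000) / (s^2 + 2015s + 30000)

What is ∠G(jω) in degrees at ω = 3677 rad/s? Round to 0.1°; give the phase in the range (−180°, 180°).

Substitute s = j3677:
Numerator: 10(j3677)^2 + 5030(j3677) + 15000 = -135188290 + j18495310
Denominator: (j3677)^2 + 2015(j3677) + 30000 = -13490329 + j7409155
|N| = √(135188290² + 18495310²) ≈ 1.3645e+08, ∠N ≈ 172.21°
|D| = √(13490329² + 7409155²) ≈ 1.5391e+07, ∠D ≈ 151.22°
∠G = 172.21° − 151.22° = 20.99°

21.0°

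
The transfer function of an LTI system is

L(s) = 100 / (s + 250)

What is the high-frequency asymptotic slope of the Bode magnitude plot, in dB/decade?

-20 dB/decade

Each pole contributes −20 dB/decade at high frequency; each zero contributes +20 dB/decade.
Net: 0 zero(s) − 1 pole(s) → -20 dB/decade.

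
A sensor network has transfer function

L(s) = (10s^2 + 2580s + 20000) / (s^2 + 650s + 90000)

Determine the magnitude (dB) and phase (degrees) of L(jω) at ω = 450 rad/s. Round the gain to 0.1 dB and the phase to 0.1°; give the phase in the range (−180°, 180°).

17.4 dB, 38.9°

Substitute s = j450:
Numerator: 10(j450)^2 + 2580(j450) + 20000 = -2005000 + j1161000
Denominator: (j450)^2 + 650(j450) + 90000 = -112500 + j292500
|N| = √(2005000² + 1161000²) ≈ 2.3169e+06, ∠N ≈ 149.93°
|D| = √(112500² + 292500²) ≈ 3.1339e+05, ∠D ≈ 111.04°
|L| = 2.3169e+06 / 3.1339e+05 ≈ 7.393
Gain = 20 log₁₀(7.393) ≈ 17.38 dB
∠L = 149.93° − 111.04° = 38.89°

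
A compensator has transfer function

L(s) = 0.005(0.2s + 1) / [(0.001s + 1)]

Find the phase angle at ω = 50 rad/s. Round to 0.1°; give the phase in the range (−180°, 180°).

At ω = 50 rad/s:
zero (1 + j50·0.2) = 1 + j10 → |·| ≈ 10.05, ∠ ≈ 84.29°
pole (1 + j50·0.001) = 1 + j0.05 → |·| ≈ 1.0012, ∠ ≈ 2.86°
∠L = (84.29°) − (2.86°) = 81.43°

81.4°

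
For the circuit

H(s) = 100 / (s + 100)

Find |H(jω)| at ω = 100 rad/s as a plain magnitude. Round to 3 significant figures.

At s = jω = j100:
pole (s+100): 100 + j100 → |·| = √(100²+100²) = √20000 ≈ 141.42, ∠ = arctan(100/100) ≈ 45.00°
|H| = 100 / 141.42 ≈ 0.70711

0.707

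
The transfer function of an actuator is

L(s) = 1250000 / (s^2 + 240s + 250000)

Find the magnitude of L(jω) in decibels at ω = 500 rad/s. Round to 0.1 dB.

20.4 dB

At s = jω = j500:
quadratic: (j500)² + 240·j500 + 250000 = 0 + j120000 → |·| ≈ 1.2e+05, ∠ ≈ 90.00°
|L| = 1250000 / 1.2e+05 ≈ 10.417
Gain = 20 log₁₀(10.417) ≈ 20.35 dB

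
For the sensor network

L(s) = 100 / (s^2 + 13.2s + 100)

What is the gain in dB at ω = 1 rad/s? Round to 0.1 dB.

At s = jω = j1:
quadratic: (j1)² + 13.2·j1 + 100 = 99 + j13.2 → |·| ≈ 99.876, ∠ ≈ 7.59°
|L| = 100 / 99.876 ≈ 1.0012
Gain = 20 log₁₀(1.0012) ≈ 0.01 dB

0.0 dB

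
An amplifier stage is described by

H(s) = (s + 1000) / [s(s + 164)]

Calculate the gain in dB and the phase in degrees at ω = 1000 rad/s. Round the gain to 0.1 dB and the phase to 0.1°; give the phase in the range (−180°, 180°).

At s = jω = j1000:
zero (s+1000): 1000 + j1000 → |·| = √(1000²+1000²) = √2000000 ≈ 1414.2, ∠ = arctan(1000/1000) ≈ 45.00°
pole (s+164): 164 + j1000 → |·| = √(164²+1000²) = √1026896 ≈ 1013.4, ∠ = arctan(1000/164) ≈ 80.69°
pole at origin: |s| = 1000, ∠ = 90.00° (in denominator)
|H| = 1 · 1414.2 / 1.0134e+06 ≈ 0.0013955
Gain = 20 log₁₀(0.0013955) ≈ -57.11 dB
∠H = 45.00° − 170.69° = -125.69°

-57.1 dB, -125.7°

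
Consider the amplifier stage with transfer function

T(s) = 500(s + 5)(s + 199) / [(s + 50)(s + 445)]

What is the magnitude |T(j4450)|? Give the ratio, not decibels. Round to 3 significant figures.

At s = jω = j4450:
zero (s+5): 5 + j4450 → |·| = √(5²+4450²) = √19802525 ≈ 4450, ∠ = arctan(4450/5) ≈ 89.94°
zero (s+199): 199 + j4450 → |·| = √(199²+4450²) = √19842101 ≈ 4454.4, ∠ = arctan(4450/199) ≈ 87.44°
pole (s+50): 50 + j4450 → |·| = √(50²+4450²) = √19805000 ≈ 4450.3, ∠ = arctan(4450/50) ≈ 89.36°
pole (s+445): 445 + j4450 → |·| = √(445²+4450²) = √20000525 ≈ 4472.2, ∠ = arctan(4450/445) ≈ 84.29°
|T| = 500 · 1.9822e+07 / 1.9903e+07 ≈ 497.97

498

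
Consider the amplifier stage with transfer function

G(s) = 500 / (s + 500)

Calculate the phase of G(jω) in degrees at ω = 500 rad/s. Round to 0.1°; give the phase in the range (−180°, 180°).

-45.0°

Substitute s = j500:
Numerator: 500 = 500 + j0
Denominator: (j500) + 500 = 500 + j500
|N| = √(500² + 0²) ≈ 500, ∠N ≈ 0.00°
|D| = √(500² + 500²) ≈ 707.11, ∠D ≈ 45.00°
∠G = 0.00° − 45.00° = -45.00°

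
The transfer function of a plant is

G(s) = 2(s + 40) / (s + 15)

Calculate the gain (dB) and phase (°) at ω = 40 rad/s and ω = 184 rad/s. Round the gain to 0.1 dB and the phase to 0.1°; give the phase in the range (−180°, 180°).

ω = 40: 8.5 dB, -24.4°; ω = 184: 6.2 dB, -7.6°

At s = jω = j40:
zero (s+40): 40 + j40 → |·| = √(40²+40²) = √3200 ≈ 56.569, ∠ = arctan(40/40) ≈ 45.00°
pole (s+15): 15 + j40 → |·| = √(15²+40²) = √1825 ≈ 42.72, ∠ = arctan(40/15) ≈ 69.44°
|G| = 2 · 56.569 / 42.72 ≈ 2.6484
Gain = 20 log₁₀(2.6484) ≈ 8.46 dB
∠G = 45.00° − 69.44° = -24.44°

At s = jω = j184:
zero (s+40): 40 + j184 → |·| = √(40²+184²) = √35456 ≈ 188.3, ∠ = arctan(184/40) ≈ 77.74°
pole (s+15): 15 + j184 → |·| = √(15²+184²) = √34081 ≈ 184.61, ∠ = arctan(184/15) ≈ 85.34°
|G| = 2 · 188.3 / 184.61 ≈ 2.04
Gain = 20 log₁₀(2.04) ≈ 6.19 dB
∠G = 77.74° − 85.34° = -7.60°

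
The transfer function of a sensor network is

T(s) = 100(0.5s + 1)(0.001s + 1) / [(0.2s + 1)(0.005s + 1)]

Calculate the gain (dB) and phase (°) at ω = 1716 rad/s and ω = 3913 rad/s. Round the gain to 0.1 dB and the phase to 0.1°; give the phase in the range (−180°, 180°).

At ω = 1716 rad/s:
zero (1 + j1716·0.5) = 1 + j858 → |·| ≈ 858, ∠ ≈ 89.93°
zero (1 + j1716·0.001) = 1 + j1.716 → |·| ≈ 1.9861, ∠ ≈ 59.77°
pole (1 + j1716·0.2) = 1 + j343.2 → |·| ≈ 343.2, ∠ ≈ 89.83°
pole (1 + j1716·0.005) = 1 + j8.58 → |·| ≈ 8.6381, ∠ ≈ 83.35°
|T| = 100 · 858 · 1.9861 / (343.2 · 8.6381) ≈ 57.481
Gain = 20 log₁₀(57.481) ≈ 35.19 dB
∠T = (89.93° + 59.77°) − (89.83° + 83.35°) = -23.48°

At ω = 3913 rad/s:
zero (1 + j3913·0.5) = 1 + j1956.5 → |·| ≈ 1956.5, ∠ ≈ 89.97°
zero (1 + j3913·0.001) = 1 + j3.913 → |·| ≈ 4.0388, ∠ ≈ 75.66°
pole (1 + j3913·0.2) = 1 + j782.6 → |·| ≈ 782.6, ∠ ≈ 89.93°
pole (1 + j3913·0.005) = 1 + j19.565 → |·| ≈ 19.591, ∠ ≈ 87.07°
|T| = 100 · 1956.5 · 4.0388 / (782.6 · 19.591) ≈ 51.539
Gain = 20 log₁₀(51.539) ≈ 34.24 dB
∠T = (89.97° + 75.66°) − (89.93° + 87.07°) = -11.37°

ω = 1716: 35.2 dB, -23.5°; ω = 3913: 34.2 dB, -11.4°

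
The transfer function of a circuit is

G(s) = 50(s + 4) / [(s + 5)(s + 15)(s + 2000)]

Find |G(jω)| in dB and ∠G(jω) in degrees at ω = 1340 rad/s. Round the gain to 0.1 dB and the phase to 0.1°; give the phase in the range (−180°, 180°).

At s = jω = j1340:
zero (s+4): 4 + j1340 → |·| = √(4²+1340²) = √1795616 ≈ 1340, ∠ = arctan(1340/4) ≈ 89.83°
pole (s+5): 5 + j1340 → |·| = √(5²+1340²) = √1795625 ≈ 1340, ∠ = arctan(1340/5) ≈ 89.79°
pole (s+15): 15 + j1340 → |·| = √(15²+1340²) = √1795825 ≈ 1340.1, ∠ = arctan(1340/15) ≈ 89.36°
pole (s+2000): 2000 + j1340 → |·| = √(2000²+1340²) = √5795600 ≈ 2407.4, ∠ = arctan(1340/2000) ≈ 33.82°
|G| = 50 · 1340 / 4.3231e+09 ≈ 1.5498e-05
Gain = 20 log₁₀(1.5498e-05) ≈ -96.19 dB
∠G = 89.83° − 212.97° = -123.14°

-96.2 dB, -123.1°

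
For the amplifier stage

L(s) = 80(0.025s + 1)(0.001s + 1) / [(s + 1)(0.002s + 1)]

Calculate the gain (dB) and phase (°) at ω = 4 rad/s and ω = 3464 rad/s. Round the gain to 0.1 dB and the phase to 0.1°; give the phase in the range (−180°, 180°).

ω = 4: 25.8 dB, -70.5°; ω = 3464: 0.3 dB, -8.5°

At ω = 4 rad/s:
zero (1 + j4·0.025) = 1 + j0.1 → |·| ≈ 1.005, ∠ ≈ 5.71°
zero (1 + j4·0.001) = 1 + j0.004 → |·| ≈ 1, ∠ ≈ 0.23°
pole (1 + j4·1) = 1 + j4 → |·| ≈ 4.1231, ∠ ≈ 75.96°
pole (1 + j4·0.002) = 1 + j0.008 → |·| ≈ 1, ∠ ≈ 0.46°
|L| = 80 · 1.005 · 1 / (4.1231 · 1) ≈ 19.5
Gain = 20 log₁₀(19.5) ≈ 25.80 dB
∠L = (5.71° + 0.23°) − (75.96° + 0.46°) = -70.48°

At ω = 3464 rad/s:
zero (1 + j3464·0.025) = 1 + j86.6 → |·| ≈ 86.606, ∠ ≈ 89.34°
zero (1 + j3464·0.001) = 1 + j3.464 → |·| ≈ 3.6055, ∠ ≈ 73.90°
pole (1 + j3464·1) = 1 + j3464 → |·| ≈ 3464, ∠ ≈ 89.98°
pole (1 + j3464·0.002) = 1 + j6.928 → |·| ≈ 6.9998, ∠ ≈ 81.79°
|L| = 80 · 86.606 · 3.6055 / (3464 · 6.9998) ≈ 1.0302
Gain = 20 log₁₀(1.0302) ≈ 0.26 dB
∠L = (89.34° + 73.90°) − (89.98° + 81.79°) = -8.53°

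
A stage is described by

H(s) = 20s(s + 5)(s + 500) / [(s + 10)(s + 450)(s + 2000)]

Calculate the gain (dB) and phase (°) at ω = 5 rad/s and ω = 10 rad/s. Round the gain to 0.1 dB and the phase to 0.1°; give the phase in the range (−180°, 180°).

At s = jω = j5:
zero (s+5): 5 + j5 → |·| = √(5²+5²) = √50 ≈ 7.0711, ∠ = arctan(5/5) ≈ 45.00°
zero (s+500): 500 + j5 → |·| = √(500²+5²) = √250025 ≈ 500.02, ∠ = arctan(5/500) ≈ 0.57°
zero at origin: s = j5 → |·| = 5, ∠ = 90.00°
pole (s+10): 10 + j5 → |·| = √(10²+5²) = √125 ≈ 11.18, ∠ = arctan(5/10) ≈ 26.57°
pole (s+450): 450 + j5 → |·| = √(450²+5²) = √202525 ≈ 450.03, ∠ = arctan(5/450) ≈ 0.64°
pole (s+2000): 2000 + j5 → |·| = √(2000²+5²) = √4000025 ≈ 2000, ∠ = arctan(5/2000) ≈ 0.14°
|H| = 20 · 17678 / 1.0063e+07 ≈ 0.035135
Gain = 20 log₁₀(0.035135) ≈ -29.09 dB
∠H = 135.57° − 27.35° = 108.22°

At s = jω = j10:
zero (s+5): 5 + j10 → |·| = √(5²+10²) = √125 ≈ 11.18, ∠ = arctan(10/5) ≈ 63.43°
zero (s+500): 500 + j10 → |·| = √(500²+10²) = √250100 ≈ 500.1, ∠ = arctan(10/500) ≈ 1.15°
zero at origin: s = j10 → |·| = 10, ∠ = 90.00°
pole (s+10): 10 + j10 → |·| = √(10²+10²) = √200 ≈ 14.142, ∠ = arctan(10/10) ≈ 45.00°
pole (s+450): 450 + j10 → |·| = √(450²+10²) = √202600 ≈ 450.11, ∠ = arctan(10/450) ≈ 1.27°
pole (s+2000): 2000 + j10 → |·| = √(2000²+10²) = √4000100 ≈ 2000, ∠ = arctan(10/2000) ≈ 0.29°
|H| = 20 · 55911 / 1.2731e+07 ≈ 0.087834
Gain = 20 log₁₀(0.087834) ≈ -21.13 dB
∠H = 154.58° − 46.56° = 108.02°

ω = 5: -29.1 dB, 108.2°; ω = 10: -21.1 dB, 108.0°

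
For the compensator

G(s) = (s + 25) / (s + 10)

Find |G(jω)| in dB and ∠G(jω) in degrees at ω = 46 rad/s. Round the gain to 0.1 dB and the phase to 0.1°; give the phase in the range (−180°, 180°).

0.9 dB, -16.3°

At s = jω = j46:
zero (s+25): 25 + j46 → |·| = √(25²+46²) = √2741 ≈ 52.355, ∠ = arctan(46/25) ≈ 61.48°
pole (s+10): 10 + j46 → |·| = √(10²+46²) = √2216 ≈ 47.074, ∠ = arctan(46/10) ≈ 77.74°
|G| = 1 · 52.355 / 47.074 ≈ 1.1122
Gain = 20 log₁₀(1.1122) ≈ 0.92 dB
∠G = 61.48° − 77.74° = -16.26°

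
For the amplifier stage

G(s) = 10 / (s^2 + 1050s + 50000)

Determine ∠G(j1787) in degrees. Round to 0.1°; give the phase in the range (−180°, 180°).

-149.2°

Substitute s = j1787:
Numerator: 10 = 10 + j0
Denominator: (j1787)^2 + 1050(j1787) + 50000 = -3143369 + j1876350
|N| = √(10² + 0²) ≈ 10, ∠N ≈ 0.00°
|D| = √(3143369² + 1876350²) ≈ 3.6608e+06, ∠D ≈ 149.17°
∠G = 0.00° − 149.17° = -149.17°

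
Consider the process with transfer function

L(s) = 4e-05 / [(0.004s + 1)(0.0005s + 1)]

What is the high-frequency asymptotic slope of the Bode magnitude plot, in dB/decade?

-40 dB/decade

Each pole contributes −20 dB/decade at high frequency; each zero contributes +20 dB/decade.
Net: 0 zero(s) − 2 pole(s) → -40 dB/decade.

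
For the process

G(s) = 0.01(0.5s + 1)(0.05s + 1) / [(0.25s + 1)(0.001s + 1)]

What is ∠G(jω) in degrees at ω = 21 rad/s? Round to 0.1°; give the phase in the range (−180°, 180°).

At ω = 21 rad/s:
zero (1 + j21·0.5) = 1 + j10.5 → |·| ≈ 10.548, ∠ ≈ 84.56°
zero (1 + j21·0.05) = 1 + j1.05 → |·| ≈ 1.45, ∠ ≈ 46.40°
pole (1 + j21·0.25) = 1 + j5.25 → |·| ≈ 5.3444, ∠ ≈ 79.22°
pole (1 + j21·0.001) = 1 + j0.021 → |·| ≈ 1.0002, ∠ ≈ 1.20°
∠G = (84.56° + 46.40°) − (79.22° + 1.20°) = 50.54°

50.5°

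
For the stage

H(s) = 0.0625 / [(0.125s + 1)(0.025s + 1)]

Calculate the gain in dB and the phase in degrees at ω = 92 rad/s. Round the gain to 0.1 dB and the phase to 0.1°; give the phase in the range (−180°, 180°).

-53.3 dB, -151.5°

At ω = 92 rad/s:
pole (1 + j92·0.125) = 1 + j11.5 → |·| ≈ 11.543, ∠ ≈ 85.03°
pole (1 + j92·0.025) = 1 + j2.3 → |·| ≈ 2.508, ∠ ≈ 66.50°
|H| = 0.0625 · 1 / (11.543 · 2.508) ≈ 0.0021589
Gain = 20 log₁₀(0.0021589) ≈ -53.32 dB
∠H = (0°) − (85.03° + 66.50°) = -151.53°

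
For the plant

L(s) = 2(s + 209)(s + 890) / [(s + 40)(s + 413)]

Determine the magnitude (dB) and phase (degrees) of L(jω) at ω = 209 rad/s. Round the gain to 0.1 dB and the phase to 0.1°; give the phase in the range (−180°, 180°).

At s = jω = j209:
zero (s+209): 209 + j209 → |·| = √(209²+209²) = √87362 ≈ 295.57, ∠ = arctan(209/209) ≈ 45.00°
zero (s+890): 890 + j209 → |·| = √(890²+209²) = √835781 ≈ 914.21, ∠ = arctan(209/890) ≈ 13.22°
pole (s+40): 40 + j209 → |·| = √(40²+209²) = √45281 ≈ 212.79, ∠ = arctan(209/40) ≈ 79.17°
pole (s+413): 413 + j209 → |·| = √(413²+209²) = √214250 ≈ 462.87, ∠ = arctan(209/413) ≈ 26.84°
|L| = 2 · 2.7021e+05 / 98494 ≈ 5.4868
Gain = 20 log₁₀(5.4868) ≈ 14.79 dB
∠L = 58.22° − 106.01° = -47.79°

14.8 dB, -47.8°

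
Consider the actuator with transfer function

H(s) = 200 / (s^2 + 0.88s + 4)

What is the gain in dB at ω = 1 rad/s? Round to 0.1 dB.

36.1 dB

At s = jω = j1:
quadratic: (j1)² + 0.88·j1 + 4 = 3 + j0.88 → |·| ≈ 3.1264, ∠ ≈ 16.35°
|H| = 200 / 3.1264 ≈ 63.971
Gain = 20 log₁₀(63.971) ≈ 36.12 dB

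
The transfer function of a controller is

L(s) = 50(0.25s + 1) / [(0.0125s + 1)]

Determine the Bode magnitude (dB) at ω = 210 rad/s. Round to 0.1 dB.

59.4 dB

At ω = 210 rad/s:
zero (1 + j210·0.25) = 1 + j52.5 → |·| ≈ 52.51, ∠ ≈ 88.91°
pole (1 + j210·0.0125) = 1 + j2.625 → |·| ≈ 2.809, ∠ ≈ 69.15°
|L| = 50 · 52.51 / (2.809) ≈ 934.67
Gain = 20 log₁₀(934.67) ≈ 59.41 dB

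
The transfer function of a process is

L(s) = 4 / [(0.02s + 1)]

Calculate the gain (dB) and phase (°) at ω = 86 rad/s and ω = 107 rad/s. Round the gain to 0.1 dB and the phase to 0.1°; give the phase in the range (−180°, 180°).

At ω = 86 rad/s:
pole (1 + j86·0.02) = 1 + j1.72 → |·| ≈ 1.9896, ∠ ≈ 59.83°
|L| = 4 · 1 / (1.9896) ≈ 2.0105
Gain = 20 log₁₀(2.0105) ≈ 6.07 dB
∠L = (0°) − (59.83°) = -59.83°

At ω = 107 rad/s:
pole (1 + j107·0.02) = 1 + j2.14 → |·| ≈ 2.3621, ∠ ≈ 64.95°
|L| = 4 · 1 / (2.3621) ≈ 1.6934
Gain = 20 log₁₀(1.6934) ≈ 4.58 dB
∠L = (0°) − (64.95°) = -64.95°

ω = 86: 6.1 dB, -59.8°; ω = 107: 4.6 dB, -65.0°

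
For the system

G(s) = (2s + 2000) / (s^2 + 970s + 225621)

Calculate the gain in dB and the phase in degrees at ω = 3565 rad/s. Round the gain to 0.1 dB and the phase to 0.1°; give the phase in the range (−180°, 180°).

Substitute s = j3565:
Numerator: 2(j3565) + 2000 = 2000 + j7130
Denominator: (j3565)^2 + 970(j3565) + 225621 = -12483604 + j3458050
|N| = √(2000² + 7130²) ≈ 7405.2, ∠N ≈ 74.33°
|D| = √(12483604² + 3458050²) ≈ 1.2954e+07, ∠D ≈ 164.52°
|G| = 7405.2 / 1.2954e+07 ≈ 0.00057165
Gain = 20 log₁₀(0.00057165) ≈ -64.86 dB
∠G = 74.33° − 164.52° = -90.19°

-64.9 dB, -90.2°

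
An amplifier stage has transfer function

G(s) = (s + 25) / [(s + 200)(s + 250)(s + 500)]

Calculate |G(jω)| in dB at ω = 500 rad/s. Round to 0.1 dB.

At s = jω = j500:
zero (s+25): 25 + j500 → |·| = √(25²+500²) = √250625 ≈ 500.62, ∠ = arctan(500/25) ≈ 87.14°
pole (s+200): 200 + j500 → |·| = √(200²+500²) = √290000 ≈ 538.52, ∠ = arctan(500/200) ≈ 68.20°
pole (s+250): 250 + j500 → |·| = √(250²+500²) = √312500 ≈ 559.02, ∠ = arctan(500/250) ≈ 63.43°
pole (s+500): 500 + j500 → |·| = √(500²+500²) = √500000 ≈ 707.11, ∠ = arctan(500/500) ≈ 45.00°
|G| = 1 · 500.62 / 2.1287e+08 ≈ 2.3518e-06
Gain = 20 log₁₀(2.3518e-06) ≈ -112.57 dB

-112.6 dB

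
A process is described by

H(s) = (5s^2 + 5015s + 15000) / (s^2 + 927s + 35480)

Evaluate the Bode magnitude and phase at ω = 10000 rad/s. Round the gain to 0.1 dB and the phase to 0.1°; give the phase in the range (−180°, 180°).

Substitute s = j10000:
Numerator: 5(j10000)^2 + 5015(j10000) + 15000 = -499985000 + j50150000
Denominator: (j10000)^2 + 927(j10000) + 35480 = -99964520 + j9270000
|N| = √(499985000² + 50150000²) ≈ 5.0249e+08, ∠N ≈ 174.27°
|D| = √(99964520² + 9270000²) ≈ 1.0039e+08, ∠D ≈ 174.70°
|H| = 5.0249e+08 / 1.0039e+08 ≈ 5.0054
Gain = 20 log₁₀(5.0054) ≈ 13.99 dB
∠H = 174.27° − 174.70° = -0.43°

14.0 dB, -0.4°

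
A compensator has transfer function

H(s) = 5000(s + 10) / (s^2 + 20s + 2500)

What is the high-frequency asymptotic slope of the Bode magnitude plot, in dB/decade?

Each pole contributes −20 dB/decade at high frequency; each zero contributes +20 dB/decade.
Net: 1 zero(s) − 2 pole(s) → -20 dB/decade.

-20 dB/decade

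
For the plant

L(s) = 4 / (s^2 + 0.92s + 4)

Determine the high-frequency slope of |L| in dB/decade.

-40 dB/decade

Each pole contributes −20 dB/decade at high frequency; each zero contributes +20 dB/decade.
Net: 0 zero(s) − 2 pole(s) → -40 dB/decade.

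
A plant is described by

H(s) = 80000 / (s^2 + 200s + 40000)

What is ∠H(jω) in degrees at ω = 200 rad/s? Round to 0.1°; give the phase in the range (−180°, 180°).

At s = jω = j200:
quadratic: (j200)² + 200·j200 + 40000 = 0 + j40000 → |·| ≈ 40000, ∠ ≈ 90.00°
∠H = 0.00° − 90.00° = -90.00°

-90.0°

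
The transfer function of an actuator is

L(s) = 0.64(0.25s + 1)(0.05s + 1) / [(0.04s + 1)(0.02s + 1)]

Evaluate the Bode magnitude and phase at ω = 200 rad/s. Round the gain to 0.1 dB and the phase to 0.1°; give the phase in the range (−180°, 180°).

At ω = 200 rad/s:
zero (1 + j200·0.25) = 1 + j50 → |·| ≈ 50.01, ∠ ≈ 88.85°
zero (1 + j200·0.05) = 1 + j10 → |·| ≈ 10.05, ∠ ≈ 84.29°
pole (1 + j200·0.04) = 1 + j8 → |·| ≈ 8.0623, ∠ ≈ 82.87°
pole (1 + j200·0.02) = 1 + j4 → |·| ≈ 4.1231, ∠ ≈ 75.96°
|L| = 0.64 · 50.01 · 10.05 / (8.0623 · 4.1231) ≈ 9.6765
Gain = 20 log₁₀(9.6765) ≈ 19.71 dB
∠L = (88.85° + 84.29°) − (82.87° + 75.96°) = 14.31°

19.7 dB, 14.3°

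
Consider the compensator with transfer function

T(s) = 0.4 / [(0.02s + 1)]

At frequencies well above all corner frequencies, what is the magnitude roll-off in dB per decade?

-20 dB/decade

Each pole contributes −20 dB/decade at high frequency; each zero contributes +20 dB/decade.
Net: 0 zero(s) − 1 pole(s) → -20 dB/decade.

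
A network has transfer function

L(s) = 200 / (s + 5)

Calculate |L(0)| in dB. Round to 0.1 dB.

L(0) = 200 / 5 = 40
20 log₁₀(40) ≈ 32.04 dB

32.0 dB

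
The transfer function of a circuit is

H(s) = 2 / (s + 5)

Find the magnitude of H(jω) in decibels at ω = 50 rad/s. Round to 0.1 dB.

-28.0 dB

Substitute s = j50:
Numerator: 2 = 2 + j0
Denominator: (j50) + 5 = 5 + j50
|N| = √(2² + 0²) ≈ 2, ∠N ≈ 0.00°
|D| = √(5² + 50²) ≈ 50.249, ∠D ≈ 84.29°
|H| = 2 / 50.249 ≈ 0.039802
Gain = 20 log₁₀(0.039802) ≈ -28.00 dB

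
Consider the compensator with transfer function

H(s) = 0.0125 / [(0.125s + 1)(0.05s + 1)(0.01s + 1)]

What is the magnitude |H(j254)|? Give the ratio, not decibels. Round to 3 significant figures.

At ω = 254 rad/s:
pole (1 + j254·0.125) = 1 + j31.75 → |·| ≈ 31.766, ∠ ≈ 88.20°
pole (1 + j254·0.05) = 1 + j12.7 → |·| ≈ 12.739, ∠ ≈ 85.50°
pole (1 + j254·0.01) = 1 + j2.54 → |·| ≈ 2.7298, ∠ ≈ 68.51°
|H| = 0.0125 · 1 / (31.766 · 12.739 · 2.7298) ≈ 1.1316e-05

1.13e-05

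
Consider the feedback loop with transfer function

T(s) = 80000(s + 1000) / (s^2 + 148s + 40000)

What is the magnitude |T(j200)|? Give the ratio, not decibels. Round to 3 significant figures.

2.76e+03

At s = jω = j200:
zero (s+1000): 1000 + j200 → |·| = √(1000²+200²) = √1040000 ≈ 1019.8, ∠ = arctan(200/1000) ≈ 11.31°
quadratic: (j200)² + 148·j200 + 40000 = 0 + j29600 → |·| ≈ 29600, ∠ ≈ 90.00°
|T| = 80000 · 1019.8 / 29600 ≈ 2756.2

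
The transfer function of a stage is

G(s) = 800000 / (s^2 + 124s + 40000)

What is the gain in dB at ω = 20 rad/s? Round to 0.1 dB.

26.1 dB

At s = jω = j20:
quadratic: (j20)² + 124·j20 + 40000 = 39600 + j2480 → |·| ≈ 39678, ∠ ≈ 3.58°
|G| = 800000 / 39678 ≈ 20.162
Gain = 20 log₁₀(20.162) ≈ 26.09 dB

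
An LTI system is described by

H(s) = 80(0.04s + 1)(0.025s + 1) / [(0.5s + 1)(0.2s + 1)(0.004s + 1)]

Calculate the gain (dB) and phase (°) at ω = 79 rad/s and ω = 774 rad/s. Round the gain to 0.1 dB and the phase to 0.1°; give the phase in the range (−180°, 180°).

At ω = 79 rad/s:
zero (1 + j79·0.04) = 1 + j3.16 → |·| ≈ 3.3145, ∠ ≈ 72.44°
zero (1 + j79·0.025) = 1 + j1.975 → |·| ≈ 2.2137, ∠ ≈ 63.15°
pole (1 + j79·0.5) = 1 + j39.5 → |·| ≈ 39.513, ∠ ≈ 88.55°
pole (1 + j79·0.2) = 1 + j15.8 → |·| ≈ 15.832, ∠ ≈ 86.38°
pole (1 + j79·0.004) = 1 + j0.316 → |·| ≈ 1.0487, ∠ ≈ 17.54°
|H| = 80 · 3.3145 · 2.2137 / (39.513 · 15.832 · 1.0487) ≈ 0.89475
Gain = 20 log₁₀(0.89475) ≈ -0.97 dB
∠H = (72.44° + 63.15°) − (88.55° + 86.38° + 17.54°) = -56.88°

At ω = 774 rad/s:
zero (1 + j774·0.04) = 1 + j30.96 → |·| ≈ 30.976, ∠ ≈ 88.15°
zero (1 + j774·0.025) = 1 + j19.35 → |·| ≈ 19.376, ∠ ≈ 87.04°
pole (1 + j774·0.5) = 1 + j387 → |·| ≈ 387, ∠ ≈ 89.85°
pole (1 + j774·0.2) = 1 + j154.8 → |·| ≈ 154.8, ∠ ≈ 89.63°
pole (1 + j774·0.004) = 1 + j3.096 → |·| ≈ 3.2535, ∠ ≈ 72.10°
|H| = 80 · 30.976 · 19.376 / (387 · 154.8 · 3.2535) ≈ 0.24635
Gain = 20 log₁₀(0.24635) ≈ -12.17 dB
∠H = (88.15° + 87.04°) − (89.85° + 89.63° + 72.10°) = -76.39°

ω = 79: -1.0 dB, -56.9°; ω = 774: -12.2 dB, -76.4°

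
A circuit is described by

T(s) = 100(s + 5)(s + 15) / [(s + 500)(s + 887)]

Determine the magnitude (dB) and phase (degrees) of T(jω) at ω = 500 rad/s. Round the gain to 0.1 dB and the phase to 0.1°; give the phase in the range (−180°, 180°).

At s = jω = j500:
zero (s+5): 5 + j500 → |·| = √(5²+500²) = √250025 ≈ 500.02, ∠ = arctan(500/5) ≈ 89.43°
zero (s+15): 15 + j500 → |·| = √(15²+500²) = √250225 ≈ 500.22, ∠ = arctan(500/15) ≈ 88.28°
pole (s+500): 500 + j500 → |·| = √(500²+500²) = √500000 ≈ 707.11, ∠ = arctan(500/500) ≈ 45.00°
pole (s+887): 887 + j500 → |·| = √(887²+500²) = √1036769 ≈ 1018.2, ∠ = arctan(500/887) ≈ 29.41°
|T| = 100 · 2.5012e+05 / 7.1998e+05 ≈ 34.74
Gain = 20 log₁₀(34.74) ≈ 30.82 dB
∠T = 177.71° − 74.41° = 103.30°

30.8 dB, 103.3°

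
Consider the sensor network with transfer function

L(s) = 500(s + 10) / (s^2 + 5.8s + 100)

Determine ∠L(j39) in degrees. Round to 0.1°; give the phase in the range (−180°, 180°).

At s = jω = j39:
zero (s+10): 10 + j39 → |·| = √(10²+39²) = √1621 ≈ 40.262, ∠ = arctan(39/10) ≈ 75.62°
quadratic: (j39)² + 5.8·j39 + 100 = -1421 + j226.2 → |·| ≈ 1438.9, ∠ ≈ 170.96°
∠L = 75.62° − 170.96° = -95.34°

-95.3°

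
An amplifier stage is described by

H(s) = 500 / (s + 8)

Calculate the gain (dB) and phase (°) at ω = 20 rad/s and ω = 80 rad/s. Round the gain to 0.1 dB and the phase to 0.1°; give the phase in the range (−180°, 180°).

At s = jω = j20:
pole (s+8): 8 + j20 → |·| = √(8²+20²) = √464 ≈ 21.541, ∠ = arctan(20/8) ≈ 68.20°
|H| = 500 / 21.541 ≈ 23.212
Gain = 20 log₁₀(23.212) ≈ 27.31 dB
∠H = 0.00° − 68.20° = -68.20°

At s = jω = j80:
pole (s+8): 8 + j80 → |·| = √(8²+80²) = √6464 ≈ 80.399, ∠ = arctan(80/8) ≈ 84.29°
|H| = 500 / 80.399 ≈ 6.219
Gain = 20 log₁₀(6.219) ≈ 15.87 dB
∠H = 0.00° − 84.29° = -84.29°

ω = 20: 27.3 dB, -68.2°; ω = 80: 15.9 dB, -84.3°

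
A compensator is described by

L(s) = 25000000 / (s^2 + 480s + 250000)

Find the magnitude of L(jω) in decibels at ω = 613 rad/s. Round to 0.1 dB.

37.9 dB

At s = jω = j613:
quadratic: (j613)² + 480·j613 + 250000 = -125769 + j294240 → |·| ≈ 3.1999e+05, ∠ ≈ 113.14°
|L| = 25000000 / 3.1999e+05 ≈ 78.127
Gain = 20 log₁₀(78.127) ≈ 37.86 dB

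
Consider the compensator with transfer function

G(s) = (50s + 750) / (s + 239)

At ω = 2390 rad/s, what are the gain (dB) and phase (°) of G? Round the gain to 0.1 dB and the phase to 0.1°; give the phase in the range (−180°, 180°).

33.9 dB, 5.4°

Substitute s = j2390:
Numerator: 50(j2390) + 750 = 750 + j119500
Denominator: (j2390) + 239 = 239 + j2390
|N| = √(750² + 119500²) ≈ 1.195e+05, ∠N ≈ 89.64°
|D| = √(239² + 2390²) ≈ 2401.9, ∠D ≈ 84.29°
|G| = 1.195e+05 / 2401.9 ≈ 49.752
Gain = 20 log₁₀(49.752) ≈ 33.94 dB
∠G = 89.64° − 84.29° = 5.35°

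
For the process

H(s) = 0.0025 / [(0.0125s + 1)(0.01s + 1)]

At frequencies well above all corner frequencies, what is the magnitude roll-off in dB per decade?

Each pole contributes −20 dB/decade at high frequency; each zero contributes +20 dB/decade.
Net: 0 zero(s) − 2 pole(s) → -40 dB/decade.

-40 dB/decade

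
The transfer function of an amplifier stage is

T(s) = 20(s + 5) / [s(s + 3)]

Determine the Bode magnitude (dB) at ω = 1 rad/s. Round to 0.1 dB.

30.2 dB

At s = jω = j1:
zero (s+5): 5 + j1 → |·| = √(5²+1²) = √26 ≈ 5.099, ∠ = arctan(1/5) ≈ 11.31°
pole (s+3): 3 + j1 → |·| = √(3²+1²) = √10 ≈ 3.1623, ∠ = arctan(1/3) ≈ 18.43°
pole at origin: |s| = 1, ∠ = 90.00° (in denominator)
|T| = 20 · 5.099 / 3.1623 ≈ 32.249
Gain = 20 log₁₀(32.249) ≈ 30.17 dB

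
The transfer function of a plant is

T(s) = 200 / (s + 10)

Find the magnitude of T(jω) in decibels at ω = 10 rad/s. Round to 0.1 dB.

At s = jω = j10:
pole (s+10): 10 + j10 → |·| = √(10²+10²) = √200 ≈ 14.142, ∠ = arctan(10/10) ≈ 45.00°
|T| = 200 / 14.142 ≈ 14.142
Gain = 20 log₁₀(14.142) ≈ 23.01 dB

23.0 dB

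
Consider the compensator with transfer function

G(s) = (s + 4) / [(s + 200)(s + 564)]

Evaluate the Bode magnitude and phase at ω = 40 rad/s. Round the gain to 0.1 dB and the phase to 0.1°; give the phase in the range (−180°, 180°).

At s = jω = j40:
zero (s+4): 4 + j40 → |·| = √(4²+40²) = √1616 ≈ 40.2, ∠ = arctan(40/4) ≈ 84.29°
pole (s+200): 200 + j40 → |·| = √(200²+40²) = √41600 ≈ 203.96, ∠ = arctan(40/200) ≈ 11.31°
pole (s+564): 564 + j40 → |·| = √(564²+40²) = √319696 ≈ 565.42, ∠ = arctan(40/564) ≈ 4.06°
|G| = 1 · 40.2 / 1.1532e+05 ≈ 0.0003486
Gain = 20 log₁₀(0.0003486) ≈ -69.15 dB
∠G = 84.29° − 15.37° = 68.92°

-69.2 dB, 68.9°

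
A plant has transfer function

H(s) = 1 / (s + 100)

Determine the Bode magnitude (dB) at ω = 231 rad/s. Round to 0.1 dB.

-48.0 dB

At s = jω = j231:
pole (s+100): 100 + j231 → |·| = √(100²+231²) = √63361 ≈ 251.72, ∠ = arctan(231/100) ≈ 66.59°
|H| = 1 / 251.72 ≈ 0.0039727
Gain = 20 log₁₀(0.0039727) ≈ -48.02 dB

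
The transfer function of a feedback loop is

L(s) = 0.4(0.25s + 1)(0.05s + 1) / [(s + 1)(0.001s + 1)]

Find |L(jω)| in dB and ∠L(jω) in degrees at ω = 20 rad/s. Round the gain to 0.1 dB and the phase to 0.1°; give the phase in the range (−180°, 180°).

At ω = 20 rad/s:
zero (1 + j20·0.25) = 1 + j5 → |·| ≈ 5.099, ∠ ≈ 78.69°
zero (1 + j20·0.05) = 1 + j1 → |·| ≈ 1.4142, ∠ ≈ 45.00°
pole (1 + j20·1) = 1 + j20 → |·| ≈ 20.025, ∠ ≈ 87.14°
pole (1 + j20·0.001) = 1 + j0.02 → |·| ≈ 1.0002, ∠ ≈ 1.15°
|L| = 0.4 · 5.099 · 1.4142 / (20.025 · 1.0002) ≈ 0.14401
Gain = 20 log₁₀(0.14401) ≈ -16.83 dB
∠L = (78.69° + 45.00°) − (87.14° + 1.15°) = 35.40°

-16.8 dB, 35.4°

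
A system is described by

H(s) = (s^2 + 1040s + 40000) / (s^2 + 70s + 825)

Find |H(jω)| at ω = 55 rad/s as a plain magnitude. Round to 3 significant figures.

Substitute s = j55:
Numerator: (j55)^2 + 1040(j55) + 40000 = 36975 + j57200
Denominator: (j55)^2 + 70(j55) + 825 = -2200 + j3850
|N| = √(36975² + 57200²) ≈ 68110, ∠N ≈ 57.12°
|D| = √(2200² + 3850²) ≈ 4434.2, ∠D ≈ 119.74°
|H| = 68110 / 4434.2 ≈ 15.36

15.4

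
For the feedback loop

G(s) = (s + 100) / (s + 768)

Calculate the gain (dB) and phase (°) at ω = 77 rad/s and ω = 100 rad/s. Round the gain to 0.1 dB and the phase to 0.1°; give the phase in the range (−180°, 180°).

ω = 77: -15.7 dB, 31.9°; ω = 100: -14.8 dB, 37.6°

At s = jω = j77:
zero (s+100): 100 + j77 → |·| = √(100²+77²) = √15929 ≈ 126.21, ∠ = arctan(77/100) ≈ 37.60°
pole (s+768): 768 + j77 → |·| = √(768²+77²) = √595753 ≈ 771.85, ∠ = arctan(77/768) ≈ 5.73°
|G| = 1 · 126.21 / 771.85 ≈ 0.16352
Gain = 20 log₁₀(0.16352) ≈ -15.73 dB
∠G = 37.60° − 5.73° = 31.87°

At s = jω = j100:
zero (s+100): 100 + j100 → |·| = √(100²+100²) = √20000 ≈ 141.42, ∠ = arctan(100/100) ≈ 45.00°
pole (s+768): 768 + j100 → |·| = √(768²+100²) = √599824 ≈ 774.48, ∠ = arctan(100/768) ≈ 7.42°
|G| = 1 · 141.42 / 774.48 ≈ 0.1826
Gain = 20 log₁₀(0.1826) ≈ -14.77 dB
∠G = 45.00° − 7.42° = 37.58°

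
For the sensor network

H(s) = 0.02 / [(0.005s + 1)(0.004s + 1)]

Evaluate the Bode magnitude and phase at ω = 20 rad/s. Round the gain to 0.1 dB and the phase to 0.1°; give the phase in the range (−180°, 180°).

-34.1 dB, -10.3°

At ω = 20 rad/s:
pole (1 + j20·0.005) = 1 + j0.1 → |·| ≈ 1.005, ∠ ≈ 5.71°
pole (1 + j20·0.004) = 1 + j0.08 → |·| ≈ 1.0032, ∠ ≈ 4.57°
|H| = 0.02 · 1 / (1.005 · 1.0032) ≈ 0.019837
Gain = 20 log₁₀(0.019837) ≈ -34.05 dB
∠H = (0°) − (5.71° + 4.57°) = -10.28°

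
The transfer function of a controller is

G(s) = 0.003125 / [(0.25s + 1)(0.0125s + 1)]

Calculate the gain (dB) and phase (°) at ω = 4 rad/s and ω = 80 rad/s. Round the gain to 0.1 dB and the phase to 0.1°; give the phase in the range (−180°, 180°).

ω = 4: -53.1 dB, -47.9°; ω = 80: -79.1 dB, -132.1°

At ω = 4 rad/s:
pole (1 + j4·0.25) = 1 + j1 → |·| ≈ 1.4142, ∠ ≈ 45.00°
pole (1 + j4·0.0125) = 1 + j0.05 → |·| ≈ 1.0012, ∠ ≈ 2.86°
|G| = 0.003125 · 1 / (1.4142 · 1.0012) ≈ 0.0022071
Gain = 20 log₁₀(0.0022071) ≈ -53.12 dB
∠G = (0°) − (45.00° + 2.86°) = -47.86°

At ω = 80 rad/s:
pole (1 + j80·0.25) = 1 + j20 → |·| ≈ 20.025, ∠ ≈ 87.14°
pole (1 + j80·0.0125) = 1 + j1 → |·| ≈ 1.4142, ∠ ≈ 45.00°
|G| = 0.003125 · 1 / (20.025 · 1.4142) ≈ 0.00011035
Gain = 20 log₁₀(0.00011035) ≈ -79.14 dB
∠G = (0°) − (87.14° + 45.00°) = -132.14°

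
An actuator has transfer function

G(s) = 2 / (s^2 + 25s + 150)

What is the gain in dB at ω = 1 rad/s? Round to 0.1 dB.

Substitute s = j1:
Numerator: 2 = 2 + j0
Denominator: (j1)^2 + 25(j1) + 150 = 149 + j25
|N| = √(2² + 0²) ≈ 2, ∠N ≈ 0.00°
|D| = √(149² + 25²) ≈ 151.08, ∠D ≈ 9.52°
|G| = 2 / 151.08 ≈ 0.013238
Gain = 20 log₁₀(0.013238) ≈ -37.56 dB

-37.6 dB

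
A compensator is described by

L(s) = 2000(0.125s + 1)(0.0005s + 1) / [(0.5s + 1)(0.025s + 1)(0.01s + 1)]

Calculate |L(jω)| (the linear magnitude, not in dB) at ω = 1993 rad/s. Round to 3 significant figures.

0.710

At ω = 1993 rad/s:
zero (1 + j1993·0.125) = 1 + j249.125 → |·| ≈ 249.13, ∠ ≈ 89.77°
zero (1 + j1993·0.0005) = 1 + j0.9965 → |·| ≈ 1.4117, ∠ ≈ 44.90°
pole (1 + j1993·0.5) = 1 + j996.5 → |·| ≈ 996.5, ∠ ≈ 89.94°
pole (1 + j1993·0.025) = 1 + j49.825 → |·| ≈ 49.835, ∠ ≈ 88.85°
pole (1 + j1993·0.01) = 1 + j19.93 → |·| ≈ 19.955, ∠ ≈ 87.13°
|L| = 2000 · 249.13 · 1.4117 / (996.5 · 49.835 · 19.955) ≈ 0.7098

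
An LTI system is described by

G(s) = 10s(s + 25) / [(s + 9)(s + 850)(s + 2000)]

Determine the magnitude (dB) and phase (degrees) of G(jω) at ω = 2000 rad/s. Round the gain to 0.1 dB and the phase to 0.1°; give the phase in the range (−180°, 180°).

-49.8 dB, -22.4°

At s = jω = j2000:
zero (s+25): 25 + j2000 → |·| = √(25²+2000²) = √4000625 ≈ 2000.2, ∠ = arctan(2000/25) ≈ 89.28°
zero at origin: s = j2000 → |·| = 2000, ∠ = 90.00°
pole (s+9): 9 + j2000 → |·| = √(9²+2000²) = √4000081 ≈ 2000, ∠ = arctan(2000/9) ≈ 89.74°
pole (s+850): 850 + j2000 → |·| = √(850²+2000²) = √4722500 ≈ 2173.1, ∠ = arctan(2000/850) ≈ 66.97°
pole (s+2000): 2000 + j2000 → |·| = √(2000²+2000²) = √8000000 ≈ 2828.4, ∠ = arctan(2000/2000) ≈ 45.00°
|G| = 10 · 4.0004e+06 / 1.2293e+10 ≈ 0.0032542
Gain = 20 log₁₀(0.0032542) ≈ -49.75 dB
∠G = 179.28° − 201.71° = -22.43°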